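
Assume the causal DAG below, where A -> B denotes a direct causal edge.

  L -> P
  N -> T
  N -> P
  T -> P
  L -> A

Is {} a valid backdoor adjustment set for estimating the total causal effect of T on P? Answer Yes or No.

Backdoor paths from T to P (paths whose first edge points into T):
  P1: T <- N -> P
Condition 1 (no descendant of T in the set): holds — descendants of T are {P}; none are in {}.
Condition 2 (every backdoor path blocked by {}):
  P1: open — no interior node is in the conditioning set.
{} does not satisfy the backdoor criterion.

No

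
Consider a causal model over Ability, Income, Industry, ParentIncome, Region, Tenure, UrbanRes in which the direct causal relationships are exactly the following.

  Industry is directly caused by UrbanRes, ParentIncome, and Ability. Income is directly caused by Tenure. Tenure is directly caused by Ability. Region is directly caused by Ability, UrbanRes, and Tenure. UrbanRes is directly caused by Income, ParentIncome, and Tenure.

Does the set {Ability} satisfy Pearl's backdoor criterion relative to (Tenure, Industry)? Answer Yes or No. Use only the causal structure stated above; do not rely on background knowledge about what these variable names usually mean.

Backdoor paths from Tenure to Industry (paths whose first edge points into Tenure):
  P1: Tenure <- Ability -> Industry
  P2: Tenure <- Ability -> Region <- UrbanRes <- ParentIncome -> Industry
  P3: Tenure <- Ability -> Region <- UrbanRes -> Industry
Condition 1 (no descendant of Tenure in the set): holds — descendants of Tenure are {Income, Industry, Region, UrbanRes}; none are in {Ability}.
Condition 2 (every backdoor path blocked by {Ability}):
  P1: blocked at fork node Ability ∈ conditioning set.
  P2: blocked at fork node Ability ∈ conditioning set.
  P3: blocked at fork node Ability ∈ conditioning set.
{Ability} satisfies the backdoor criterion.

Yes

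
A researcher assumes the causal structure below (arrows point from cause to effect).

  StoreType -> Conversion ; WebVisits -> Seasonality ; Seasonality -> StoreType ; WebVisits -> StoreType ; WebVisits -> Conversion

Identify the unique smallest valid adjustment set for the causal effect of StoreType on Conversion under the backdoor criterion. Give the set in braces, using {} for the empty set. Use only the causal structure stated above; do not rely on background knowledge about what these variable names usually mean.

Variables eligible for adjustment (non-descendants of StoreType, excluding StoreType and Conversion): {Seasonality, WebVisits}.
Backdoor paths from StoreType to Conversion:
  P1: StoreType <- WebVisits -> Conversion
  P2: StoreType <- Seasonality <- WebVisits -> Conversion
The empty set is not sufficient: P1 (StoreType <- WebVisits -> Conversion) has no collider blocking it and no conditioned non-collider, so it is open.
Try {WebVisits}:
  P1: blocked at fork node WebVisits ∈ conditioning set.
  P2: blocked at fork node WebVisits ∈ conditioning set.
{WebVisits} contains no descendant of StoreType and blocks every backdoor path.
No other singleton works — e.g. {Seasonality} leaves P1 open — so {WebVisits} is the unique smallest valid adjustment set.

{WebVisits}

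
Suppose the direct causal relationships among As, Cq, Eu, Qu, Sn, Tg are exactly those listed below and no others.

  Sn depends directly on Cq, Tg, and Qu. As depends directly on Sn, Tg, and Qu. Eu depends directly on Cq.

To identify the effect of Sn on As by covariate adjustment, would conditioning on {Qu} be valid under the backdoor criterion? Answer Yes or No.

No

Backdoor paths from Sn to As (paths whose first edge points into Sn):
  P1: Sn <- Tg -> As
  P2: Sn <- Qu -> As
Condition 1 (no descendant of Sn in the set): holds — descendants of Sn are {As}; none are in {Qu}.
Condition 2 (every backdoor path blocked by {Qu}):
  P1: open — no interior node is in the conditioning set.
  P2: blocked at fork node Qu ∈ conditioning set.
{Qu} does not satisfy the backdoor criterion.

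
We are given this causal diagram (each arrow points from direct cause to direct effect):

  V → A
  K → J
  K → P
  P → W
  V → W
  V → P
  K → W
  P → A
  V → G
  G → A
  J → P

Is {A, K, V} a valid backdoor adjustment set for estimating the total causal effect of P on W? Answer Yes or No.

Backdoor paths from P to W (paths whose first edge points into P):
  P1: P <- V -> W
  P2: P <- K -> W
  P3: P <- J <- K -> W
Condition 1 (no descendant of P in the set): FAILS — A is a descendant of P.
Condition 2 (every backdoor path blocked by {A, K, V}):
  P1: blocked at fork node V ∈ conditioning set.
  P2: blocked at fork node K ∈ conditioning set.
  P3: blocked at fork node K ∈ conditioning set.
{A, K, V} does not satisfy the backdoor criterion.

No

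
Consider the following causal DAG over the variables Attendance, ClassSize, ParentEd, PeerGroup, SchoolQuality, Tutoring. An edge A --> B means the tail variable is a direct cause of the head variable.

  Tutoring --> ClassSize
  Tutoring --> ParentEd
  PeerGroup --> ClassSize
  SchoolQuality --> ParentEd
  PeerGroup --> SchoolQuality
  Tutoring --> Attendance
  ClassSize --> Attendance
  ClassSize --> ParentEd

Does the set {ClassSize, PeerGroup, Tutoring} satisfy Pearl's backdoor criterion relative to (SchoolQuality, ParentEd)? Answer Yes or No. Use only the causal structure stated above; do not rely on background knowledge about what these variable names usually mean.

Yes

Backdoor paths from SchoolQuality to ParentEd (paths whose first edge points into SchoolQuality):
  P1: SchoolQuality <- PeerGroup -> ClassSize <- Tutoring -> ParentEd
  P2: SchoolQuality <- PeerGroup -> ClassSize -> ParentEd
  P3: SchoolQuality <- PeerGroup -> ClassSize -> Attendance <- Tutoring -> ParentEd
Condition 1 (no descendant of SchoolQuality in the set): holds — descendants of SchoolQuality are {ParentEd}; none are in {ClassSize, PeerGroup, Tutoring}.
Condition 2 (every backdoor path blocked by {ClassSize, PeerGroup, Tutoring}):
  P1: blocked at fork node PeerGroup ∈ conditioning set.
  P2: blocked at fork node PeerGroup ∈ conditioning set.
  P3: blocked at fork node PeerGroup ∈ conditioning set.
{ClassSize, PeerGroup, Tutoring} satisfies the backdoor criterion.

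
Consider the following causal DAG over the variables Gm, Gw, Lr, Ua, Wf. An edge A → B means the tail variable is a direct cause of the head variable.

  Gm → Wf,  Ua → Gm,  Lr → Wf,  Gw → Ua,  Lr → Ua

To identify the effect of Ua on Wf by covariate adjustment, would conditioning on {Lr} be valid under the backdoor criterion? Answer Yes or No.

Backdoor paths from Ua to Wf (paths whose first edge points into Ua):
  P1: Ua <- Lr -> Wf
Condition 1 (no descendant of Ua in the set): holds — descendants of Ua are {Gm, Wf}; none are in {Lr}.
Condition 2 (every backdoor path blocked by {Lr}):
  P1: blocked at fork node Lr ∈ conditioning set.
{Lr} satisfies the backdoor criterion.

Yes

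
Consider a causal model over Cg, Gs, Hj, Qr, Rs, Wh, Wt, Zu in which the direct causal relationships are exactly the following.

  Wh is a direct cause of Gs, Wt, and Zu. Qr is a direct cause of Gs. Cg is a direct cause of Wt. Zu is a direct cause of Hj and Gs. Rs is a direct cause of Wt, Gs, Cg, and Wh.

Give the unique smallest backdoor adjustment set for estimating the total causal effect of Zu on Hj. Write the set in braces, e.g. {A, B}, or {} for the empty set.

Variables eligible for adjustment (non-descendants of Zu, excluding Zu and Hj): {Cg, Qr, Rs, Wh, Wt}.
Backdoor paths from Zu to Hj:
  (none)
With no backdoor paths the empty set already satisfies the criterion, and it is trivially minimal.

{}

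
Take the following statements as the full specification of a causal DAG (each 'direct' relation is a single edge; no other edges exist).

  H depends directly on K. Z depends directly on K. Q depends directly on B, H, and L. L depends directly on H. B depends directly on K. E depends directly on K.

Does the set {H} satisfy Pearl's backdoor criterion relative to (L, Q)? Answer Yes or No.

Yes

Backdoor paths from L to Q (paths whose first edge points into L):
  P1: L <- H <- K -> B -> Q
  P2: L <- H -> Q
Condition 1 (no descendant of L in the set): holds — descendants of L are {Q}; none are in {H}.
Condition 2 (every backdoor path blocked by {H}):
  P1: blocked at chain node H ∈ conditioning set.
  P2: blocked at fork node H ∈ conditioning set.
{H} satisfies the backdoor criterion.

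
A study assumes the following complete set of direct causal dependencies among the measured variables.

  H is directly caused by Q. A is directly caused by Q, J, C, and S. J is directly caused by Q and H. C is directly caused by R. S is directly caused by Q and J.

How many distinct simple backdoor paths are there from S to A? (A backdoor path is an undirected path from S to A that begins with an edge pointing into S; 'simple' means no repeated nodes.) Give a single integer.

6

A backdoor path from S to A is any simple undirected path whose first edge points into S (i.e. leaves S via a parent).
Parents of S: {J, Q}.
Enumerating:
  P1: S <- Q -> H -> J -> A
  P2: S <- Q -> J -> A
  P3: S <- Q -> A
  P4: S <- J <- Q -> A
  P5: S <- J <- H <- Q -> A
  P6: S <- J -> A
That exhausts the simple backdoor paths. Count: 6.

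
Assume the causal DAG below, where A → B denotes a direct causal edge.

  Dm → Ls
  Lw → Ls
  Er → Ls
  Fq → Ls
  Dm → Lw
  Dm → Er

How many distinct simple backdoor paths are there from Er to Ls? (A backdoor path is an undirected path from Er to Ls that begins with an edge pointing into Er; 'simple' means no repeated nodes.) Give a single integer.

2

A backdoor path from Er to Ls is any simple undirected path whose first edge points into Er (i.e. leaves Er via a parent).
Parents of Er: {Dm}.
Enumerating:
  P1: Er <- Dm -> Lw -> Ls
  P2: Er <- Dm -> Ls
That exhausts the simple backdoor paths. Count: 2.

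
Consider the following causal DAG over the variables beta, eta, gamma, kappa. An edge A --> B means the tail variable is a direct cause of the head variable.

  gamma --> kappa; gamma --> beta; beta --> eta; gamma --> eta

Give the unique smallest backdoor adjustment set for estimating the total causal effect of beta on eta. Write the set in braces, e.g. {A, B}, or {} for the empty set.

Variables eligible for adjustment (non-descendants of beta, excluding beta and eta): {gamma, kappa}.
Backdoor paths from beta to eta:
  P1: beta <- gamma -> eta
The empty set is not sufficient: P1 (beta <- gamma -> eta) has no collider blocking it and no conditioned non-collider, so it is open.
Try {gamma}:
  P1: blocked at fork node gamma ∈ conditioning set.
{gamma} contains no descendant of beta and blocks every backdoor path.
No other singleton works — e.g. {kappa} leaves P1 open — so {gamma} is the unique smallest valid adjustment set.

{gamma}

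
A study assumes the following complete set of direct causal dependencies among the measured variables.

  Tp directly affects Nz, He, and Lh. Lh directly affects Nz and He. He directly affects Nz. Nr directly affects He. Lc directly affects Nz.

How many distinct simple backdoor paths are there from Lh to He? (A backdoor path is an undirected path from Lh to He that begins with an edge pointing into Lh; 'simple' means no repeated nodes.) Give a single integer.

A backdoor path from Lh to He is any simple undirected path whose first edge points into Lh (i.e. leaves Lh via a parent).
Parents of Lh: {Tp}.
Enumerating:
  P1: Lh <- Tp -> He
  P2: Lh <- Tp -> Nz <- He
That exhausts the simple backdoor paths. Count: 2.

2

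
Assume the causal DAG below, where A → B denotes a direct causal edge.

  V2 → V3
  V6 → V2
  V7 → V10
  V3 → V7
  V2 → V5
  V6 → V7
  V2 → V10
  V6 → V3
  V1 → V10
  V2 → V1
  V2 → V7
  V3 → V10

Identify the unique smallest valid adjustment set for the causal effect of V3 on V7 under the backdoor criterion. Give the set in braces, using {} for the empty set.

{V2, V6}

Variables eligible for adjustment (non-descendants of V3, excluding V3 and V7): {V1, V2, V5, V6}.
Backdoor paths from V3 to V7:
  P1: V3 <- V6 -> V2 -> V1 -> V10 <- V7
  P2: V3 <- V6 -> V2 -> V7
  P3: V3 <- V6 -> V2 -> V10 <- V7
  P4: V3 <- V6 -> V7
  P5: V3 <- V2 <- V6 -> V7
  P6: V3 <- V2 -> V1 -> V10 <- V7
  P7: V3 <- V2 -> V7
  P8: V3 <- V2 -> V10 <- V7
The empty set is not sufficient: P2 (V3 <- V6 -> V2 -> V7) has no collider blocking it and no conditioned non-collider, so it is open.
Try {V2, V6}:
  P1: blocked at fork node V6 ∈ conditioning set.
  P2: blocked at fork node V6 ∈ conditioning set.
  P3: blocked at fork node V6 ∈ conditioning set.
  P4: blocked at fork node V6 ∈ conditioning set.
  P5: blocked at chain node V2 ∈ conditioning set.
  P6: blocked at fork node V2 ∈ conditioning set.
  P7: blocked at fork node V2 ∈ conditioning set.
  P8: blocked at fork node V2 ∈ conditioning set.
{V2, V6} contains no descendant of V3 and blocks every backdoor path.
Every element of {V2, V6} is needed (dropping V2 leaves P7 open; dropping V6 leaves P4 open), so no proper subset is valid.
Among all size-2 subsets of the eligible variables, only {V2, V6} blocks every backdoor path, so it is the unique smallest valid adjustment set.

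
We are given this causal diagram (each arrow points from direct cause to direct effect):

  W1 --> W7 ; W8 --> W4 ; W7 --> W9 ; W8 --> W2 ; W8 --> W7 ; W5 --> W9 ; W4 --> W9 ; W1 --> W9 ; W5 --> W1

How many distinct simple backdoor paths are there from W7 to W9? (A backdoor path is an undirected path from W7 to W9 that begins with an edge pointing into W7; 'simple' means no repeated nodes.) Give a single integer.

A backdoor path from W7 to W9 is any simple undirected path whose first edge points into W7 (i.e. leaves W7 via a parent).
Parents of W7: {W1, W8}.
Enumerating:
  P1: W7 <- W1 <- W5 -> W9
  P2: W7 <- W1 -> W9
  P3: W7 <- W8 -> W4 -> W9
That exhausts the simple backdoor paths. Count: 3.

3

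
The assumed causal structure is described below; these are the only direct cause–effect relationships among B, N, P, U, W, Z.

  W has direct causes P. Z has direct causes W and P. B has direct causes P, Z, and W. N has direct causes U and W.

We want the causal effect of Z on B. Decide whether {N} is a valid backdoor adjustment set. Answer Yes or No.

No

Backdoor paths from Z to B (paths whose first edge points into Z):
  P1: Z <- P -> W -> B
  P2: Z <- P -> B
  P3: Z <- W <- P -> B
  P4: Z <- W -> B
Condition 1 (no descendant of Z in the set): holds — descendants of Z are {B}; none are in {N}.
Condition 2 (every backdoor path blocked by {N}):
  P1: open — no interior node is in the conditioning set.
  P2: open — no interior node is in the conditioning set.
  P3: open — no interior node is in the conditioning set.
  P4: open — no interior node is in the conditioning set.
{N} does not satisfy the backdoor criterion.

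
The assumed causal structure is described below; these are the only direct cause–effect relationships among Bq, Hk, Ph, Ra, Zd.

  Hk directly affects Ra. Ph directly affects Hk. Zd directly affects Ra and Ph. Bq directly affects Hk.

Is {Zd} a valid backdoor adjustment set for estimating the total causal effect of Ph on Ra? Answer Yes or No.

Yes

Backdoor paths from Ph to Ra (paths whose first edge points into Ph):
  P1: Ph <- Zd -> Ra
Condition 1 (no descendant of Ph in the set): holds — descendants of Ph are {Hk, Ra}; none are in {Zd}.
Condition 2 (every backdoor path blocked by {Zd}):
  P1: blocked at fork node Zd ∈ conditioning set.
{Zd} satisfies the backdoor criterion.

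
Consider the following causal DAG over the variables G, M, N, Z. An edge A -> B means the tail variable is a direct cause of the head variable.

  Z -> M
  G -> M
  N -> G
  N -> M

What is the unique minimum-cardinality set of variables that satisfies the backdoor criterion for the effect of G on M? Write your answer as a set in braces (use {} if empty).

Variables eligible for adjustment (non-descendants of G, excluding G and M): {N, Z}.
Backdoor paths from G to M:
  P1: G <- N -> M
The empty set is not sufficient: P1 (G <- N -> M) has no collider blocking it and no conditioned non-collider, so it is open.
Try {N}:
  P1: blocked at fork node N ∈ conditioning set.
{N} contains no descendant of G and blocks every backdoor path.
No other singleton works — e.g. {Z} leaves P1 open — so {N} is the unique smallest valid adjustment set.

{N}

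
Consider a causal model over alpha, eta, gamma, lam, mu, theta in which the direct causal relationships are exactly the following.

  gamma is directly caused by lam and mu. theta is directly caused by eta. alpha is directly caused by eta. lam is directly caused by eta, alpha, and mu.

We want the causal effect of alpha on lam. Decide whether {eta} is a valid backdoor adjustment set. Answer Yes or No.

Backdoor paths from alpha to lam (paths whose first edge points into alpha):
  P1: alpha <- eta -> lam
Condition 1 (no descendant of alpha in the set): holds — descendants of alpha are {gamma, lam}; none are in {eta}.
Condition 2 (every backdoor path blocked by {eta}):
  P1: blocked at fork node eta ∈ conditioning set.
{eta} satisfies the backdoor criterion.

Yes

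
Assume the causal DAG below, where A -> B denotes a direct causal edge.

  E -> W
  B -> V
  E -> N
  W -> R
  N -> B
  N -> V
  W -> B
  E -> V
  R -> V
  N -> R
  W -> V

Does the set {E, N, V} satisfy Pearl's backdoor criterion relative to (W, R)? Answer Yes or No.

No

Backdoor paths from W to R (paths whose first edge points into W):
  P1: W <- E -> N -> R
  P2: W <- E -> N -> B -> V <- R
  P3: W <- E -> N -> V <- R
  P4: W <- E -> V <- N -> R
  P5: W <- E -> V <- R
  P6: W <- E -> V <- B <- N -> R
Condition 1 (no descendant of W in the set): FAILS — V is a descendant of W.
Condition 2 (every backdoor path blocked by {E, N, V}):
  P1: blocked at fork node E ∈ conditioning set.
  P2: blocked at fork node E ∈ conditioning set.
  P3: blocked at fork node E ∈ conditioning set.
  P4: blocked at fork node E ∈ conditioning set.
  P5: blocked at fork node E ∈ conditioning set.
  P6: blocked at fork node E ∈ conditioning set.
{E, N, V} does not satisfy the backdoor criterion.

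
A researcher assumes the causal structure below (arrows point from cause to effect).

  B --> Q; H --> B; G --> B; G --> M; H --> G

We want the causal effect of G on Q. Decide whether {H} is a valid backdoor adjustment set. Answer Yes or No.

Yes

Backdoor paths from G to Q (paths whose first edge points into G):
  P1: G <- H -> B -> Q
Condition 1 (no descendant of G in the set): holds — descendants of G are {B, M, Q}; none are in {H}.
Condition 2 (every backdoor path blocked by {H}):
  P1: blocked at fork node H ∈ conditioning set.
{H} satisfies the backdoor criterion.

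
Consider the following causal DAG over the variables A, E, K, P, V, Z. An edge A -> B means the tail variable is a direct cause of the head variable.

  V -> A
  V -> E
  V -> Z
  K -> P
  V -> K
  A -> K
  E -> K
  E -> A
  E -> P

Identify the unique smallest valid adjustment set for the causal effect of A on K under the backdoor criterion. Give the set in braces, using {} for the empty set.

{E, V}

Variables eligible for adjustment (non-descendants of A, excluding A and K): {E, V, Z}.
Backdoor paths from A to K:
  P1: A <- V -> E -> K
  P2: A <- V -> E -> P <- K
  P3: A <- V -> K
  P4: A <- E <- V -> K
  P5: A <- E -> K
  P6: A <- E -> P <- K
The empty set is not sufficient: P1 (A <- V -> E -> K) has no collider blocking it and no conditioned non-collider, so it is open.
Try {E, V}:
  P1: blocked at fork node V ∈ conditioning set.
  P2: blocked at fork node V ∈ conditioning set.
  P3: blocked at fork node V ∈ conditioning set.
  P4: blocked at chain node E ∈ conditioning set.
  P5: blocked at fork node E ∈ conditioning set.
  P6: blocked at fork node E ∈ conditioning set.
{E, V} contains no descendant of A and blocks every backdoor path.
Every element of {E, V} is needed (dropping E leaves P5 open; dropping V leaves P3 open), so no proper subset is valid.
Among all size-2 subsets of the eligible variables, only {E, V} blocks every backdoor path, so it is the unique smallest valid adjustment set.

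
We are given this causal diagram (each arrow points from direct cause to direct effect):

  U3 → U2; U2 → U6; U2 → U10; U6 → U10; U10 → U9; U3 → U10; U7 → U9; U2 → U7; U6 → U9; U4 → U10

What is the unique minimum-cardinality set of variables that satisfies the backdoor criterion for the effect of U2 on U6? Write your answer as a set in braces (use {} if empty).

{}

Variables eligible for adjustment (non-descendants of U2, excluding U2 and U6): {U3, U4}.
Backdoor paths from U2 to U6:
  P1: U2 <- U3 -> U10 <- U6
  P2: U2 <- U3 -> U10 -> U9 <- U6
Each backdoor path contains an unconditioned collider, so every path is already blocked with the empty conditioning set:
  P1: blocked at collider U10 (neither it nor any descendant is in the conditioning set).
  P2: blocked at collider U9 (neither it nor any descendant is in the conditioning set).
The empty set is therefore the unique smallest valid set.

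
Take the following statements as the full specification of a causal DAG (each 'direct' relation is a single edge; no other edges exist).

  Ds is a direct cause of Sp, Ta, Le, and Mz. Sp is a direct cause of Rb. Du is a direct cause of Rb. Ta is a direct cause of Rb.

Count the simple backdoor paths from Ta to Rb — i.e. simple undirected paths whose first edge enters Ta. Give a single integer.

A backdoor path from Ta to Rb is any simple undirected path whose first edge points into Ta (i.e. leaves Ta via a parent).
Parents of Ta: {Ds}.
Enumerating:
  P1: Ta <- Ds -> Sp -> Rb
That exhausts the simple backdoor paths. Count: 1.

1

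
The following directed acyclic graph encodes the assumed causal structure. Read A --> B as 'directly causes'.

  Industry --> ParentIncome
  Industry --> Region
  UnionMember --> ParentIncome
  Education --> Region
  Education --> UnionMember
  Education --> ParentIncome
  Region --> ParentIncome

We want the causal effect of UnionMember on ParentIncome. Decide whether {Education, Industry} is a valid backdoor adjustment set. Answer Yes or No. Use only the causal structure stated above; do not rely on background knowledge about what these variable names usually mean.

Backdoor paths from UnionMember to ParentIncome (paths whose first edge points into UnionMember):
  P1: UnionMember <- Education -> Region <- Industry -> ParentIncome
  P2: UnionMember <- Education -> Region -> ParentIncome
  P3: UnionMember <- Education -> ParentIncome
Condition 1 (no descendant of UnionMember in the set): holds — descendants of UnionMember are {ParentIncome}; none are in {Education, Industry}.
Condition 2 (every backdoor path blocked by {Education, Industry}):
  P1: blocked at fork node Education ∈ conditioning set.
  P2: blocked at fork node Education ∈ conditioning set.
  P3: blocked at fork node Education ∈ conditioning set.
{Education, Industry} satisfies the backdoor criterion.

Yes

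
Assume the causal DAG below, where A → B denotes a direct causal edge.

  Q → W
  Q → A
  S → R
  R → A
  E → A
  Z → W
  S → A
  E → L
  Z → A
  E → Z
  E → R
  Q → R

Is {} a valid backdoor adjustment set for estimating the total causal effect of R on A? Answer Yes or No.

Backdoor paths from R to A (paths whose first edge points into R):
  P1: R <- E -> Z -> W <- Q -> A
  P2: R <- E -> Z -> A
  P3: R <- E -> A
  P4: R <- S -> A
  P5: R <- Q -> W <- Z <- E -> A
  P6: R <- Q -> W <- Z -> A
  P7: R <- Q -> A
Condition 1 (no descendant of R in the set): holds — descendants of R are {A}; none are in {}.
Condition 2 (every backdoor path blocked by {}):
  P1: blocked at collider W (neither it nor any descendant is in the conditioning set).
  P2: open — no interior node is in the conditioning set.
  P3: open — no interior node is in the conditioning set.
  P4: open — no interior node is in the conditioning set.
  P5: blocked at collider W (neither it nor any descendant is in the conditioning set).
  P6: blocked at collider W (neither it nor any descendant is in the conditioning set).
  P7: open — no interior node is in the conditioning set.
{} does not satisfy the backdoor criterion.

No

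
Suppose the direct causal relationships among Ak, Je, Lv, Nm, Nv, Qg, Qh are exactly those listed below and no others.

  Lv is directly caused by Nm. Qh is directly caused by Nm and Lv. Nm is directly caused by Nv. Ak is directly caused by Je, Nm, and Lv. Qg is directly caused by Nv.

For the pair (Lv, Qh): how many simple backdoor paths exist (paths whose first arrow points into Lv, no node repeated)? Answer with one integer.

A backdoor path from Lv to Qh is any simple undirected path whose first edge points into Lv (i.e. leaves Lv via a parent).
Parents of Lv: {Nm}.
Enumerating:
  P1: Lv <- Nm -> Qh
That exhausts the simple backdoor paths. Count: 1.

1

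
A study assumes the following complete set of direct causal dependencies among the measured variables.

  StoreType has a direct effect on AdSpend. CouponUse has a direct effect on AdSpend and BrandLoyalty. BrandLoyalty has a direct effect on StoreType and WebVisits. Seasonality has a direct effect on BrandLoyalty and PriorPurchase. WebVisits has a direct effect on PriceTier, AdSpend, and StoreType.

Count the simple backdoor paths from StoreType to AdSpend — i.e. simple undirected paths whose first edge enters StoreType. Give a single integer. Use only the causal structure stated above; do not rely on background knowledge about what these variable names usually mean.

A backdoor path from StoreType to AdSpend is any simple undirected path whose first edge points into StoreType (i.e. leaves StoreType via a parent).
Parents of StoreType: {BrandLoyalty, WebVisits}.
Enumerating:
  P1: StoreType <- BrandLoyalty <- CouponUse -> AdSpend
  P2: StoreType <- BrandLoyalty -> WebVisits -> AdSpend
  P3: StoreType <- WebVisits <- BrandLoyalty <- CouponUse -> AdSpend
  P4: StoreType <- WebVisits -> AdSpend
That exhausts the simple backdoor paths. Count: 4.

4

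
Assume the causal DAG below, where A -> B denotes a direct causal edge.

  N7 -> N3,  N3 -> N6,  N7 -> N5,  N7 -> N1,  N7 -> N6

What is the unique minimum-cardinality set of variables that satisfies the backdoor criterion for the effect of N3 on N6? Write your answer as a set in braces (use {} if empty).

{N7}

Variables eligible for adjustment (non-descendants of N3, excluding N3 and N6): {N1, N5, N7}.
Backdoor paths from N3 to N6:
  P1: N3 <- N7 -> N6
The empty set is not sufficient: P1 (N3 <- N7 -> N6) has no collider blocking it and no conditioned non-collider, so it is open.
Try {N7}:
  P1: blocked at fork node N7 ∈ conditioning set.
{N7} contains no descendant of N3 and blocks every backdoor path.
No other singleton works — e.g. {N5} leaves P1 open — so {N7} is the unique smallest valid adjustment set.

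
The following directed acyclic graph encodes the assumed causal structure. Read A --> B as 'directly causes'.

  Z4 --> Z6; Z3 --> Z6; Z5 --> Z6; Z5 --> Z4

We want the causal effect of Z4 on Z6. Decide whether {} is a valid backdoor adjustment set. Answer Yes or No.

No

Backdoor paths from Z4 to Z6 (paths whose first edge points into Z4):
  P1: Z4 <- Z5 -> Z6
Condition 1 (no descendant of Z4 in the set): holds — descendants of Z4 are {Z6}; none are in {}.
Condition 2 (every backdoor path blocked by {}):
  P1: open — no interior node is in the conditioning set.
{} does not satisfy the backdoor criterion.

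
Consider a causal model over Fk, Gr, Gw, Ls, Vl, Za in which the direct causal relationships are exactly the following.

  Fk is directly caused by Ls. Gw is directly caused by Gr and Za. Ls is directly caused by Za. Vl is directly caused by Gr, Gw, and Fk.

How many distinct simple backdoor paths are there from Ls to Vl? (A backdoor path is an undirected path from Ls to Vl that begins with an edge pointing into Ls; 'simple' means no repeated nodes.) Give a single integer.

A backdoor path from Ls to Vl is any simple undirected path whose first edge points into Ls (i.e. leaves Ls via a parent).
Parents of Ls: {Za}.
Enumerating:
  P1: Ls <- Za -> Gw <- Gr -> Vl
  P2: Ls <- Za -> Gw -> Vl
That exhausts the simple backdoor paths. Count: 2.

2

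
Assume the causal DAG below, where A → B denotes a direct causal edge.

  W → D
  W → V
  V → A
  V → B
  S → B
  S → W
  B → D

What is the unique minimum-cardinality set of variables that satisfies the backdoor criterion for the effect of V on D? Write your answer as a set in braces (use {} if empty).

{W}

Variables eligible for adjustment (non-descendants of V, excluding V and D): {S, W}.
Backdoor paths from V to D:
  P1: V <- W <- S -> B -> D
  P2: V <- W -> D
The empty set is not sufficient: P1 (V <- W <- S -> B -> D) has no collider blocking it and no conditioned non-collider, so it is open.
Try {W}:
  P1: blocked at chain node W ∈ conditioning set.
  P2: blocked at fork node W ∈ conditioning set.
{W} contains no descendant of V and blocks every backdoor path.
No other singleton works — e.g. {S} leaves P2 open — so {W} is the unique smallest valid adjustment set.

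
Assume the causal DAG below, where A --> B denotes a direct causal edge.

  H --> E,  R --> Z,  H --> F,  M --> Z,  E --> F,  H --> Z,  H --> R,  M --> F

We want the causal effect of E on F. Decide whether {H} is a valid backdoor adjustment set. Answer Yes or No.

Yes

Backdoor paths from E to F (paths whose first edge points into E):
  P1: E <- H -> R -> Z <- M -> F
  P2: E <- H -> Z <- M -> F
  P3: E <- H -> F
Condition 1 (no descendant of E in the set): holds — descendants of E are {F}; none are in {H}.
Condition 2 (every backdoor path blocked by {H}):
  P1: blocked at fork node H ∈ conditioning set.
  P2: blocked at fork node H ∈ conditioning set.
  P3: blocked at fork node H ∈ conditioning set.
{H} satisfies the backdoor criterion.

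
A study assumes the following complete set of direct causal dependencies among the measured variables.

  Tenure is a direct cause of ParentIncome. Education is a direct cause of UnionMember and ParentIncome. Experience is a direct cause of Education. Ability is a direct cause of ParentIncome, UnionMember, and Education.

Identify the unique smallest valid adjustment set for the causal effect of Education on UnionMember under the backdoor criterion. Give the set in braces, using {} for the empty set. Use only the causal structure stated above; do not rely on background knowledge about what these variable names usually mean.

{Ability}

Variables eligible for adjustment (non-descendants of Education, excluding Education and UnionMember): {Ability, Experience, Tenure}.
Backdoor paths from Education to UnionMember:
  P1: Education <- Ability -> UnionMember
The empty set is not sufficient: P1 (Education <- Ability -> UnionMember) has no collider blocking it and no conditioned non-collider, so it is open.
Try {Ability}:
  P1: blocked at fork node Ability ∈ conditioning set.
{Ability} contains no descendant of Education and blocks every backdoor path.
No other singleton works — e.g. {Tenure} leaves P1 open — so {Ability} is the unique smallest valid adjustment set.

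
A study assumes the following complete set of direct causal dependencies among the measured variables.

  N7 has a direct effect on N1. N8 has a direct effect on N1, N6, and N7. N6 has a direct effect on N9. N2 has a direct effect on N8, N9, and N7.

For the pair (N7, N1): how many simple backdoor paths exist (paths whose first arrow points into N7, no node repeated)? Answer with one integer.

3

A backdoor path from N7 to N1 is any simple undirected path whose first edge points into N7 (i.e. leaves N7 via a parent).
Parents of N7: {N2, N8}.
Enumerating:
  P1: N7 <- N2 -> N8 -> N1
  P2: N7 <- N2 -> N9 <- N6 <- N8 -> N1
  P3: N7 <- N8 -> N1
That exhausts the simple backdoor paths. Count: 3.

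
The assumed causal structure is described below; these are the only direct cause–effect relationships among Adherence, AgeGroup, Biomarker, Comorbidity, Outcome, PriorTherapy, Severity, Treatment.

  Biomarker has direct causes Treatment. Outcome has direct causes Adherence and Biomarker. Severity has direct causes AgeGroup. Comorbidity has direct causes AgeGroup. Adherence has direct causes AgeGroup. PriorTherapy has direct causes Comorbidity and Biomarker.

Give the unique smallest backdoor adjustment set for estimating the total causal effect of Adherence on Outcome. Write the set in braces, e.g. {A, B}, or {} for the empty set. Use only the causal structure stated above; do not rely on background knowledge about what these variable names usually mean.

{}

Variables eligible for adjustment (non-descendants of Adherence, excluding Adherence and Outcome): {AgeGroup, Biomarker, Comorbidity, PriorTherapy, Severity, Treatment}.
Backdoor paths from Adherence to Outcome:
  P1: Adherence <- AgeGroup -> Comorbidity -> PriorTherapy <- Biomarker -> Outcome
Each backdoor path contains an unconditioned collider, so every path is already blocked with the empty conditioning set:
  P1: blocked at collider PriorTherapy (neither it nor any descendant is in the conditioning set).
The empty set is therefore the unique smallest valid set.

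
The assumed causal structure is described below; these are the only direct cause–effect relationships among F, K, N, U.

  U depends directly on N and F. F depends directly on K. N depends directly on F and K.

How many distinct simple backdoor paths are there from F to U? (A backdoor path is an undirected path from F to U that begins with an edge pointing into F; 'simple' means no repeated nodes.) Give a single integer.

1

A backdoor path from F to U is any simple undirected path whose first edge points into F (i.e. leaves F via a parent).
Parents of F: {K}.
Enumerating:
  P1: F <- K -> N -> U
That exhausts the simple backdoor paths. Count: 1.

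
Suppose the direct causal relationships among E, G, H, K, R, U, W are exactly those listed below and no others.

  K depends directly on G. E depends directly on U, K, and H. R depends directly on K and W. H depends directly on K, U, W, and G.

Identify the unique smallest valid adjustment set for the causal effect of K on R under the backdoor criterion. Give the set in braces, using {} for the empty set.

{}

Variables eligible for adjustment (non-descendants of K, excluding K and R): {G, U, W}.
Backdoor paths from K to R:
  P1: K <- G -> H <- W -> R
Each backdoor path contains an unconditioned collider, so every path is already blocked with the empty conditioning set:
  P1: blocked at collider H (neither it nor any descendant is in the conditioning set).
The empty set is therefore the unique smallest valid set.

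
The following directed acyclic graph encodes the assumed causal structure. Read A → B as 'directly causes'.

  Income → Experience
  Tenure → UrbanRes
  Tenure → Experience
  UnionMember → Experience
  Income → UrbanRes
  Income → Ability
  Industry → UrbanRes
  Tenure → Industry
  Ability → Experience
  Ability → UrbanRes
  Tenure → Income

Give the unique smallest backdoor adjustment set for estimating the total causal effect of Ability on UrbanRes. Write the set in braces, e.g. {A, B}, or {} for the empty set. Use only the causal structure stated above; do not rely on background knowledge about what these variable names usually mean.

Variables eligible for adjustment (non-descendants of Ability, excluding Ability and UrbanRes): {Income, Industry, Tenure, UnionMember}.
Backdoor paths from Ability to UrbanRes:
  P1: Ability <- Income <- Tenure -> Industry -> UrbanRes
  P2: Ability <- Income <- Tenure -> UrbanRes
  P3: Ability <- Income -> Experience <- Tenure -> Industry -> UrbanRes
  P4: Ability <- Income -> Experience <- Tenure -> UrbanRes
  P5: Ability <- Income -> UrbanRes
The empty set is not sufficient: P1 (Ability <- Income <- Tenure -> Industry -> UrbanRes) has no collider blocking it and no conditioned non-collider, so it is open.
Try {Income}:
  P1: blocked at chain node Income ∈ conditioning set.
  P2: blocked at chain node Income ∈ conditioning set.
  P3: blocked at fork node Income ∈ conditioning set.
  P4: blocked at fork node Income ∈ conditioning set.
  P5: blocked at fork node Income ∈ conditioning set.
{Income} contains no descendant of Ability and blocks every backdoor path.
No other singleton works — e.g. {Tenure} leaves P5 open — so {Income} is the unique smallest valid adjustment set.

{Income}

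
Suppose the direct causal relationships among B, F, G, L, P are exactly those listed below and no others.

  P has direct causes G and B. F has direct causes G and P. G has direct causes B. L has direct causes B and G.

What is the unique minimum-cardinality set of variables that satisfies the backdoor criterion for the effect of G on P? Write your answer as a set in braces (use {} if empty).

{B}

Variables eligible for adjustment (non-descendants of G, excluding G and P): {B}.
Backdoor paths from G to P:
  P1: G <- B -> P
The empty set is not sufficient: P1 (G <- B -> P) has no collider blocking it and no conditioned non-collider, so it is open.
Try {B}:
  P1: blocked at fork node B ∈ conditioning set.
{B} contains no descendant of G and blocks every backdoor path.
{B} is the unique smallest valid adjustment set.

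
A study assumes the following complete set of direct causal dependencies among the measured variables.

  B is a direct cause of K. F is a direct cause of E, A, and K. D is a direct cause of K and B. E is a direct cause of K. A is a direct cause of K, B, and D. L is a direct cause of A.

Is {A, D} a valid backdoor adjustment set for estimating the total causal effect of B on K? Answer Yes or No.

Yes

Backdoor paths from B to K (paths whose first edge points into B):
  P1: B <- A <- F -> E -> K
  P2: B <- A <- F -> K
  P3: B <- A -> D -> K
  P4: B <- A -> K
  P5: B <- D <- A <- F -> E -> K
  P6: B <- D <- A <- F -> K
  P7: B <- D <- A -> K
  P8: B <- D -> K
Condition 1 (no descendant of B in the set): holds — descendants of B are {K}; none are in {A, D}.
Condition 2 (every backdoor path blocked by {A, D}):
  P1: blocked at chain node A ∈ conditioning set.
  P2: blocked at chain node A ∈ conditioning set.
  P3: blocked at fork node A ∈ conditioning set.
  P4: blocked at fork node A ∈ conditioning set.
  P5: blocked at chain node D ∈ conditioning set.
  P6: blocked at chain node D ∈ conditioning set.
  P7: blocked at chain node D ∈ conditioning set.
  P8: blocked at fork node D ∈ conditioning set.
{A, D} satisfies the backdoor criterion.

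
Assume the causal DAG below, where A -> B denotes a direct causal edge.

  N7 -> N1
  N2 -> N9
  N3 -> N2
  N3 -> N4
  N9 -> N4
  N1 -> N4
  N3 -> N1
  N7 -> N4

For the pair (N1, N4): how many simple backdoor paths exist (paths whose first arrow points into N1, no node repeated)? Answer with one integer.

A backdoor path from N1 to N4 is any simple undirected path whose first edge points into N1 (i.e. leaves N1 via a parent).
Parents of N1: {N3, N7}.
Enumerating:
  P1: N1 <- N3 -> N2 -> N9 -> N4
  P2: N1 <- N3 -> N4
  P3: N1 <- N7 -> N4
That exhausts the simple backdoor paths. Count: 3.

3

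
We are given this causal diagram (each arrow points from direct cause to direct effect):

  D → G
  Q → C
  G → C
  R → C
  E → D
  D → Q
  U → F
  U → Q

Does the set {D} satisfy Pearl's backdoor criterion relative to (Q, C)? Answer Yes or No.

Backdoor paths from Q to C (paths whose first edge points into Q):
  P1: Q <- D -> G -> C
Condition 1 (no descendant of Q in the set): holds — descendants of Q are {C}; none are in {D}.
Condition 2 (every backdoor path blocked by {D}):
  P1: blocked at fork node D ∈ conditioning set.
{D} satisfies the backdoor criterion.

Yes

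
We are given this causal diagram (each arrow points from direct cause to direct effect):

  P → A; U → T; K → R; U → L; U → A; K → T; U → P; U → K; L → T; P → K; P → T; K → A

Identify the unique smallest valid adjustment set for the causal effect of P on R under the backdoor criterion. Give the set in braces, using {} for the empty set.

{U}

Variables eligible for adjustment (non-descendants of P, excluding P and R): {L, U}.
Backdoor paths from P to R:
  P1: P <- U -> L -> T <- K -> R
  P2: P <- U -> K -> R
  P3: P <- U -> T <- K -> R
  P4: P <- U -> A <- K -> R
The empty set is not sufficient: P2 (P <- U -> K -> R) has no collider blocking it and no conditioned non-collider, so it is open.
Try {U}:
  P1: blocked at fork node U ∈ conditioning set.
  P2: blocked at fork node U ∈ conditioning set.
  P3: blocked at fork node U ∈ conditioning set.
  P4: blocked at fork node U ∈ conditioning set.
{U} contains no descendant of P and blocks every backdoor path.
No other singleton works — e.g. {L} leaves P2 open — so {U} is the unique smallest valid adjustment set.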